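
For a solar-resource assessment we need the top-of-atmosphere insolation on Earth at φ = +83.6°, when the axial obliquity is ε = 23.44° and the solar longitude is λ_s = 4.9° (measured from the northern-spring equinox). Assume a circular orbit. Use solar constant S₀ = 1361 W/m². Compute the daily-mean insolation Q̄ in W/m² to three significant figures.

Solar declination: sin δ = sin ε · sin λ_s = sin 23.44° × sin 4.9° = 0.03398, so δ = +1.947°.
cos H₀ = −tan(+83.6°) tan(+1.947°) = -0.3031, H₀ = 1.8787 rad.
Bracket: H₀ sin φ sin δ + cos φ cos δ sin H₀ = 1.8787×0.99377×0.03398 + 0.11147×0.99942×0.95296 = 0.063441 + 0.106165 = 0.169606.
Q̄ = (S₀/π) × [bracket] = (1361/π) × 0.169606 = 73.48 W/m².

Q̄ ≈ 73.5 W/m²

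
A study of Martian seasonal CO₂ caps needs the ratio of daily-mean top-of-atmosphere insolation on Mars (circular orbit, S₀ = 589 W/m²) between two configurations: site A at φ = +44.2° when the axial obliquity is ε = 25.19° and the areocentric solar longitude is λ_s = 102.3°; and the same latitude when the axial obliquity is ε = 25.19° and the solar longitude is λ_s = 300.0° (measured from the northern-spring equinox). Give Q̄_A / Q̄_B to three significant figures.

— Configuration A (φ=+44.2°):
sin δ = sin 25.19° × sin 102.3° = 0.41585, so δ = +24.573°.
cos H₀ = −tan(+44.2°) tan(+24.573°) = -0.4447, H₀ = 2.0316 rad.
Bracket: H₀ sin φ sin δ + cos φ cos δ sin H₀ = 2.0316×0.69717×0.41585 + 0.71691×0.90943×0.89569 = 0.588998 + 0.583971 = 1.172969.
Q̄ = (S₀/π) × [bracket] = (589/π) × 1.172969 = 219.91 W/m².
— Configuration B (φ=+44.2°):
Solar declination: sin δ = sin ε · sin λ_s = sin 25.19° × sin 300.0° = -0.36860, so δ = -21.629°.
cos H₀ = −tan(+44.2°) tan(-21.629°) = 0.3856, H₀ = 1.1749 rad.
Bracket: H₀ sin φ sin δ + cos φ cos δ sin H₀ = 1.1749×0.69717×-0.36860 + 0.71691×0.92959×0.92267 = -0.301922 + 0.614897 = 0.312975.
Q̄ = (S₀/π) × [bracket] = (589/π) × 0.312975 = 58.678 W/m².
Ratio Q̄_A / Q̄_B = 219.91 / 58.678 = 3.748.

Q̄_A / Q̄_B ≈ 3.75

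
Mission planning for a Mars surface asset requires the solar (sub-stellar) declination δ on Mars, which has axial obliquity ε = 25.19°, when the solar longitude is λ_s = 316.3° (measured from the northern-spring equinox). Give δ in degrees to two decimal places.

δ = -17.10°

sin δ = sin ε · sin λ_s = sin 25.19° × sin 316.3° = -0.294054.
δ = arcsin(-0.294054) = -17.10°.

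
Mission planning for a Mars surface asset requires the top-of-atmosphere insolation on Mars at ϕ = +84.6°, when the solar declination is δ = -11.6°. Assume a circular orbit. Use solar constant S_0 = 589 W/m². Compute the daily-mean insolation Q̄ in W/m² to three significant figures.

cos h₀ = −tan(+84.6°) tan(-11.600°) = 2.1715 ≥ 1 ⇒ polar night, h₀ = 0 and Q̄ = 0.

Q̄ ≈ 0.00 W/m²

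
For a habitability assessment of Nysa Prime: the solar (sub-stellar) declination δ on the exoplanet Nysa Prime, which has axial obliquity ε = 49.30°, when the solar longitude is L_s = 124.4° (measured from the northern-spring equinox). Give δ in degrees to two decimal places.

δ = +38.72°

sin δ = sin ε · sin L_s = sin 49.30° × sin 124.4° = 0.625547.
δ = arcsin(0.625547) = +38.72°.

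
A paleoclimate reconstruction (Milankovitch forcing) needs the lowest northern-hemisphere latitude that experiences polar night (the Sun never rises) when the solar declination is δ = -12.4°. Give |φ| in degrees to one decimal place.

Polar night requires cos H₀ = −tan φ tan δ ≥ 1, i.e. tan φ tan δ ≤ −1.
The boundary is |tan φ| · |tan δ| = 1, so |φ| = 90° − |δ| = 90° − 12.4° = 77.6° in the northern hemisphere.

|φ| = 77.6°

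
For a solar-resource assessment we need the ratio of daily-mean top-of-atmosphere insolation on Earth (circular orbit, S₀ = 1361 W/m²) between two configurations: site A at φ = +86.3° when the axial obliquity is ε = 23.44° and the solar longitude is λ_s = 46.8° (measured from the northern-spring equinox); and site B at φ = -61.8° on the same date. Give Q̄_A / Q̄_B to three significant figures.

Q̄_A / Q̄_B ≈ 7.26

— Configuration A (φ=+86.3°):
Solar declination: sin δ = sin ε · sin λ_s = sin 23.44° × sin 46.8° = 0.28998, so δ = +16.856°.
cos H₀ = −tan(+86.3°) tan(+16.856°) = -4.6854 ≤ −1 ⇒ polar day, H₀ = π.
Bracket: H₀ sin φ sin δ + cos φ cos δ sin H₀ = 3.1416×0.99792×0.28998 + 0.06453×0.95703×0.00000 = 0.909106 + 0.000000 = 0.909106.
Q̄ = (S₀/π) × [bracket] = (1361/π) × 0.909106 = 393.84 W/m².
— Configuration B (φ=-61.8°):
cos H₀ = −tan(-61.8°) tan(+16.856°) = 0.5651, H₀ = 0.9703 rad.
Bracket: H₀ sin φ sin δ + cos φ cos δ sin H₀ = 0.9703×-0.88130×0.28998 + 0.47255×0.95703×0.82504 = -0.247969 + 0.373120 = 0.125151.
Q̄ = (S₀/π) × [bracket] = (1361/π) × 0.125151 = 54.218 W/m².
Ratio Q̄_A / Q̄_B = 393.84 / 54.218 = 7.264.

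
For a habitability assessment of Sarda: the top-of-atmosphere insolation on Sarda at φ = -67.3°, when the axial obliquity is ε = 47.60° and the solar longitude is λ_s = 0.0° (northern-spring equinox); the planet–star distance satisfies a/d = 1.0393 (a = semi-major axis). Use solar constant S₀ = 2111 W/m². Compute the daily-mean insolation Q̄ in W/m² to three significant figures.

Solar declination: sin δ = sin ε · sin λ_s = sin 47.60° × sin 0.0° = 0.00000, so δ = +0.000°.
cos H₀ = −tan(-67.3°) tan(+0.000°) = 0.0000, H₀ = 1.5708 rad.
Bracket: H₀ sin φ sin δ + cos φ cos δ sin H₀ = 1.5708×-0.92254×0.00000 + 0.38591×1.00000×1.00000 = -0.000000 + 0.385910 = 0.385910.
Inverse-square distance factor (a/d)² = 1.0393² = 1.080144.
Q̄ = (S₀/π) × 1.080144 × [bracket] = (2111/π) × 1.080144 × 0.385910 = 280.1 W/m².

Q̄ ≈ 280 W/m²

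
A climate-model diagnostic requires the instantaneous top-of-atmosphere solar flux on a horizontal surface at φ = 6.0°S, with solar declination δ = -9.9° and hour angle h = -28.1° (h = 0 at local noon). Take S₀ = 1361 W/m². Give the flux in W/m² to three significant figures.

1.20e+03 W/m²

cos θ_z = sin φ sin δ + cos φ cos δ cos h = 0.017971 + 0.864231 = 0.882202.
Flux = S₀ · cos θ_z = 1361 × 0.882202 = 1201 W/m².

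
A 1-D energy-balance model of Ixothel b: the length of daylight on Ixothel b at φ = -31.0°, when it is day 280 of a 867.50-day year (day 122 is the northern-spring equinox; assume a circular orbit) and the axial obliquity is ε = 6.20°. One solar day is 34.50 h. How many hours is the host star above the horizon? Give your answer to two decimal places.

Solar longitude: λ_s = 360° × (280 − 122)/867.50 = 65.568°.
sin δ = sin 6.20° × sin 65.568° = 0.09833, so δ = +5.643°.
cos H₀ = −tan φ · tan δ = −tan(-31.0°) × tan(+5.643°) = 0.0594, so H₀ = 1.5114 rad = 86.60°.
Daylight = 2H₀/(2π) × 34.50 h = (1.5114/π) × 34.50 = 16.60 h.

16.60 h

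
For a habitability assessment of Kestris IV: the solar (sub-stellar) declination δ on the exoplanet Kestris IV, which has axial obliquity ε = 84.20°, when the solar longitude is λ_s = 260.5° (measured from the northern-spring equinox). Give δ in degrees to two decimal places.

sin δ = sin ε · sin λ_s = sin 84.20° × sin 260.5° = -0.981237.
δ = arcsin(-0.981237) = -78.88°.

δ = -78.88°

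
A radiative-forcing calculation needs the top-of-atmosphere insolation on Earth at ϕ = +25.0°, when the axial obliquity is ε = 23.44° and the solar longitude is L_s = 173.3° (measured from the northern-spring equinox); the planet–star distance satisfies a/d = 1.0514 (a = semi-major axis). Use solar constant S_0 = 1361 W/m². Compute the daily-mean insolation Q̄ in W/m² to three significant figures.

Q̄ ≈ 448 W/m²

Solar declination: sin δ = sin ε · sin L_s = sin 23.44° × sin 173.3° = 0.04641, so δ = +2.660°.
cos h₀ = −tan(+25.0°) tan(+2.660°) = -0.0217, h₀ = 1.5925 rad.
Bracket: h₀ sin ϕ sin δ + cos ϕ cos δ sin h₀ = 1.5925×0.42262×0.04641 + 0.90631×0.99892×0.99977 = 0.031235 + 0.905123 = 0.936358.
Inverse-square distance factor (a/d)² = 1.0514² = 1.105442.
Q̄ = (S_0/π) × 1.105442 × [bracket] = (1361/π) × 1.105442 × 0.936358 = 448.4 W/m².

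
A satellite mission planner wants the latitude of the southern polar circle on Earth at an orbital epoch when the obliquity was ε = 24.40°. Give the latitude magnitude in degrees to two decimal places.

65.60°

The polar circle is the lowest latitude that experiences at least one full rotation of continuous darkness at the northern-summer solstice; it lies at |φ| = 90° − ε = 90° − 24.40° = 65.60°.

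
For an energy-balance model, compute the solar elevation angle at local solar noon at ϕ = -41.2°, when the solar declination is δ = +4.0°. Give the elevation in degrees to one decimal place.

At local noon the hour angle is zero, so the zenith angle equals |ϕ − δ| = |-41.2° − (+4.000°)| = 45.200°.
Elevation = 90° − 45.200° = 44.8°.

44.8°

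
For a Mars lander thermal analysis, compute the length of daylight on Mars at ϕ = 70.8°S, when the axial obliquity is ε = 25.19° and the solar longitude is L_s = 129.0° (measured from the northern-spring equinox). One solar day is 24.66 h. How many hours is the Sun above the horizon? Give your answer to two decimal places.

Solar declination: sin δ = sin ε · sin L_s = sin 25.19° × sin 129.0° = 0.33077, so δ = +19.316°.
cos h₀ = −tan ϕ · tan δ = 1.0065 ≥ 1, so the Sun never rises (polar night) and h₀ = 0.
Daylight = 2h₀/(2π) × 24.66 h = (0.0000/π) × 24.66 = 0.00 h.

0.00 h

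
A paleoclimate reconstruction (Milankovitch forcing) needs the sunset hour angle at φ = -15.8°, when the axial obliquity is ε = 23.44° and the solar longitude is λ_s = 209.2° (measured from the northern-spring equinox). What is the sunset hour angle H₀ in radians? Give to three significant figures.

H₀ = 1.63 rad

Solar declination: sin δ = sin ε · sin λ_s = sin 23.44° × sin 209.2° = -0.19406, so δ = -11.190°.
cos H₀ = −tan φ · tan δ = −tan(-15.8°) × tan(-11.190°) = -0.0560, so H₀ = 1.6268 rad = 93.21°.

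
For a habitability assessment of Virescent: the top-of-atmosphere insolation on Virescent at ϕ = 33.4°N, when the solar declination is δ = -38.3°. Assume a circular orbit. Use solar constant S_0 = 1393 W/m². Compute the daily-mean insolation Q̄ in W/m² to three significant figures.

cos h₀ = −tan(+33.4°) tan(-38.300°) = 0.5207, h₀ = 1.0231 rad.
Bracket: h₀ sin ϕ sin δ + cos ϕ cos δ sin h₀ = 1.0231×0.55048×-0.61978 + 0.83485×0.78478×0.85371 = -0.349058 + 0.559328 = 0.210270.
Q̄ = (S_0/π) × [bracket] = (1393/π) × 0.210270 = 93.23 W/m².

Q̄ ≈ 93.2 W/m²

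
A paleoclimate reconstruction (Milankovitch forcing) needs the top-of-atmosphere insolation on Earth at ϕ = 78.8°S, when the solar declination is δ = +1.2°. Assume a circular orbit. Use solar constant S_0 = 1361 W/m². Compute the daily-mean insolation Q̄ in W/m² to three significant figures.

cos h₀ = −tan(-78.8°) tan(+1.200°) = 0.1058, h₀ = 1.4648 rad.
Bracket: h₀ sin ϕ sin δ + cos ϕ cos δ sin h₀ = 1.4648×-0.98096×0.02094 + 0.19423×0.99978×0.99439 = -0.030089 + 0.193098 = 0.163009.
Q̄ = (S_0/π) × [bracket] = (1361/π) × 0.163009 = 70.62 W/m².

Q̄ ≈ 70.6 W/m²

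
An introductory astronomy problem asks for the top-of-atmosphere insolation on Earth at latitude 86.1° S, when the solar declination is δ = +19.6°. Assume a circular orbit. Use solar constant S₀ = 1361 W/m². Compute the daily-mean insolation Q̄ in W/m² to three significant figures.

Q̄ ≈ 0.00 W/m²

cos H₀ = −tan(-86.1°) tan(+19.600°) = 5.2232 ≥ 1 ⇒ polar night, H₀ = 0 and Q̄ = 0.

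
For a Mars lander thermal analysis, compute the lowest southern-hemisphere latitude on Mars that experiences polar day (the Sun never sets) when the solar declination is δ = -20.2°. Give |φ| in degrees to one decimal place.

Polar day requires cos H₀ = −tan φ tan δ ≤ −1, i.e. tan φ tan δ ≥ 1.
The boundary is |tan φ| · |tan δ| = 1, so |φ| = 90° − |δ| = 90° − 20.2° = 69.8° in the southern hemisphere.

|φ| = 69.8°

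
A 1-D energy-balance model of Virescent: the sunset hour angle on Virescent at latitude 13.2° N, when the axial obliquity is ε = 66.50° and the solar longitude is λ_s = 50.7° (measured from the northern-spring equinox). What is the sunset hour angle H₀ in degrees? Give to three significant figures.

H₀ = 104°

Solar declination: sin δ = sin ε · sin λ_s = sin 66.50° × sin 50.7° = 0.70966, so δ = +45.207°.
cos H₀ = −tan φ · tan δ = −tan(+13.2°) × tan(+45.207°) = -0.2362, so H₀ = 1.8093 rad = 103.67°.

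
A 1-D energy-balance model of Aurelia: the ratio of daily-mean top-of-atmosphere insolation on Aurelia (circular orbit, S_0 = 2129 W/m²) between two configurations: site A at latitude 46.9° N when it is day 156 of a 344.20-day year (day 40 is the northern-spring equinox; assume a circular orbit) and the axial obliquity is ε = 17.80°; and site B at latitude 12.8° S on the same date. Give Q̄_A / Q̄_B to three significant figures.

— Configuration A (ϕ=+46.9°):
Solar longitude: L_s = 360° × (156 − 40)/344.20 = 121.325°.
sin δ = sin 17.80° × sin 121.325° = 0.26114, so δ = +15.137°.
cos h₀ = −tan(+46.9°) tan(+15.137°) = -0.2891, h₀ = 1.8641 rad.
Bracket: h₀ sin ϕ sin δ + cos ϕ cos δ sin h₀ = 1.8641×0.73016×0.26114 + 0.68327×0.96530×0.95730 = 0.355435 + 0.631397 = 0.986832.
Q̄ = (S_0/π) × [bracket] = (2129/π) × 0.986832 = 668.76 W/m².
— Configuration B (ϕ=-12.8°):
cos h₀ = −tan(-12.8°) tan(+15.137°) = 0.0615, h₀ = 1.5093 rad.
Bracket: h₀ sin ϕ sin δ + cos ϕ cos δ sin h₀ = 1.5093×-0.22155×0.26114 + 0.97515×0.96530×0.99811 = -0.087321 + 0.939533 = 0.852212.
Q̄ = (S_0/π) × [bracket] = (2129/π) × 0.852212 = 577.53 W/m².
Ratio Q̄_A / Q̄_B = 668.76 / 577.53 = 1.158.

Q̄_A / Q̄_B ≈ 1.16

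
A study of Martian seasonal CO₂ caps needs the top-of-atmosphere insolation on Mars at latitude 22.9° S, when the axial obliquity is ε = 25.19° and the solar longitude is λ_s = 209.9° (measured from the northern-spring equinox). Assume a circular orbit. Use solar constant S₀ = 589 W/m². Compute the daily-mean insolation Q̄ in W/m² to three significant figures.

Q̄ ≈ 194 W/m²

Solar declination: sin δ = sin ε · sin λ_s = sin 25.19° × sin 209.9° = -0.21217, so δ = -12.249°.
cos H₀ = −tan(-22.9°) tan(-12.249°) = -0.0917, H₀ = 1.6626 rad.
Bracket: H₀ sin φ sin δ + cos φ cos δ sin H₀ = 1.6626×-0.38912×-0.21217 + 0.92119×0.97723×0.99579 = 0.137264 + 0.896425 = 1.033689.
Q̄ = (S₀/π) × [bracket] = (589/π) × 1.033689 = 193.8 W/m².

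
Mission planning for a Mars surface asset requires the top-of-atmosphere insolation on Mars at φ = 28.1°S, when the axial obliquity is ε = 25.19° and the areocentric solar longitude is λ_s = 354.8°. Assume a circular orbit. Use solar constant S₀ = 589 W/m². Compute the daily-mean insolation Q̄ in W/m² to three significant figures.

sin δ = sin 25.19° × sin 354.8° = -0.03858, so δ = -2.211°.
cos H₀ = −tan(-28.1°) tan(-2.211°) = -0.0206, H₀ = 1.5914 rad.
Bracket: H₀ sin φ sin δ + cos φ cos δ sin H₀ = 1.5914×-0.47101×-0.03858 + 0.88213×0.99926×0.99979 = 0.028918 + 0.881292 = 0.910210.
Q̄ = (S₀/π) × [bracket] = (589/π) × 0.910210 = 170.7 W/m².

Q̄ ≈ 171 W/m²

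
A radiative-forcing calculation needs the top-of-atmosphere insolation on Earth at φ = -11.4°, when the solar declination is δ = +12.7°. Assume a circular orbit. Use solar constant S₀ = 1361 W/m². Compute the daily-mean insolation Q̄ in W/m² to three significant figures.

Q̄ ≈ 385 W/m²

cos H₀ = −tan(-11.4°) tan(+12.700°) = 0.0454, H₀ = 1.5253 rad.
Bracket: H₀ sin φ sin δ + cos φ cos δ sin H₀ = 1.5253×-0.19766×0.21985 + 0.98027×0.97553×0.99897 = -0.066283 + 0.955298 = 0.889015.
Q̄ = (S₀/π) × [bracket] = (1361/π) × 0.889015 = 385.1 W/m².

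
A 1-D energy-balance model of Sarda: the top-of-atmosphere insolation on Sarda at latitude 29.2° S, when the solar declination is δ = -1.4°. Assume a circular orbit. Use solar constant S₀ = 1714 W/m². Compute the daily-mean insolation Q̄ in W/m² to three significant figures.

Q̄ ≈ 486 W/m²

cos H₀ = −tan(-29.2°) tan(-1.400°) = -0.0137, H₀ = 1.5845 rad.
Bracket: H₀ sin φ sin δ + cos φ cos δ sin H₀ = 1.5845×-0.48786×-0.02443 + 0.87292×0.99970×0.99991 = 0.018885 + 0.872580 = 0.891465.
Q̄ = (S₀/π) × [bracket] = (1714/π) × 0.891465 = 486.4 W/m².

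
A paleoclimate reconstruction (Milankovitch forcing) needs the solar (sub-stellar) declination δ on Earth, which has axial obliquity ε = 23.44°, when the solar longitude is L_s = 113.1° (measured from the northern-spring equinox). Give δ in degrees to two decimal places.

sin δ = sin ε · sin L_s = sin 23.44° × sin 113.1° = 0.365894.
δ = arcsin(0.365894) = +21.46°.

δ = +21.46°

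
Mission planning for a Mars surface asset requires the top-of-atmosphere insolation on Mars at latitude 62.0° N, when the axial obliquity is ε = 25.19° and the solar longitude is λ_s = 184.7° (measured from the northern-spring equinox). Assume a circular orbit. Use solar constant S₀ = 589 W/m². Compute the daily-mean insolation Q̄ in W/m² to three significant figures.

Solar declination: sin δ = sin ε · sin λ_s = sin 25.19° × sin 184.7° = -0.03487, so δ = -1.999°.
cos H₀ = −tan(+62.0°) tan(-1.999°) = 0.0656, H₀ = 1.5051 rad.
Bracket: H₀ sin φ sin δ + cos φ cos δ sin H₀ = 1.5051×0.88295×-0.03487 + 0.46947×0.99939×0.99784 = -0.046340 + 0.468170 = 0.421830.
Q̄ = (S₀/π) × [bracket] = (589/π) × 0.421830 = 79.09 W/m².

Q̄ ≈ 79.1 W/m²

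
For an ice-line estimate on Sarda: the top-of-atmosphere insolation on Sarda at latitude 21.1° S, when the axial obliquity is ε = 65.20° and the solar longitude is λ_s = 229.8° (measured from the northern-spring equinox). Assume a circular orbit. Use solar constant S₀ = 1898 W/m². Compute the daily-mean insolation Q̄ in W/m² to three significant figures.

Q̄ ≈ 671 W/m²

Solar declination: sin δ = sin ε · sin λ_s = sin 65.20° × sin 229.8° = -0.69336, so δ = -43.896°.
cos H₀ = −tan(-21.1°) tan(-43.896°) = -0.3713, H₀ = 1.9512 rad.
Bracket: H₀ sin φ sin δ + cos φ cos δ sin H₀ = 1.9512×-0.36000×-0.69336 + 0.93295×0.72059×0.92852 = 0.487038 + 0.624220 = 1.111258.
Q̄ = (S₀/π) × [bracket] = (1898/π) × 1.111258 = 671.4 W/m².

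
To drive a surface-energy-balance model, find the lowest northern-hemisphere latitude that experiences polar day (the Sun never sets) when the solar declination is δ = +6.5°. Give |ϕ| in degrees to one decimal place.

|ϕ| = 83.5°

Polar day requires cos h₀ = −tan ϕ tan δ ≤ −1, i.e. tan ϕ tan δ ≥ 1.
The boundary is |tan ϕ| · |tan δ| = 1, so |ϕ| = 90° − |δ| = 90° − 6.5° = 83.5° in the northern hemisphere.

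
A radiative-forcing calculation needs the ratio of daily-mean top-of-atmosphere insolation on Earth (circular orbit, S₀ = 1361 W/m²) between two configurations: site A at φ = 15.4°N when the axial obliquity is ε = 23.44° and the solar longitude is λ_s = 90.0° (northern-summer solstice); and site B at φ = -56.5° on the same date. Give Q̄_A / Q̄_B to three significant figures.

— Configuration A (φ=+15.4°):
Solar declination: sin δ = sin ε · sin λ_s = sin 23.44° × sin 90.0° = 0.39779, so δ = +23.440°.
cos H₀ = −tan(+15.4°) tan(+23.440°) = -0.1194, H₀ = 1.6905 rad.
Bracket: H₀ sin φ sin δ + cos φ cos δ sin H₀ = 1.6905×0.26556×0.39779 + 0.96410×0.91748×0.99284 = 0.178580 + 0.878209 = 1.056789.
Q̄ = (S₀/π) × [bracket] = (1361/π) × 1.056789 = 457.82 W/m².
— Configuration B (φ=-56.5°):
cos H₀ = −tan(-56.5°) tan(+23.440°) = 0.6550, H₀ = 0.8565 rad.
Bracket: H₀ sin φ sin δ + cos φ cos δ sin H₀ = 0.8565×-0.83389×0.39779 + 0.55194×0.91748×0.75559 = -0.284112 + 0.382626 = 0.098514.
Q̄ = (S₀/π) × [bracket] = (1361/π) × 0.098514 = 42.678 W/m².
Ratio Q̄_A / Q̄_B = 457.82 / 42.678 = 10.73.

Q̄_A / Q̄_B ≈ 10.7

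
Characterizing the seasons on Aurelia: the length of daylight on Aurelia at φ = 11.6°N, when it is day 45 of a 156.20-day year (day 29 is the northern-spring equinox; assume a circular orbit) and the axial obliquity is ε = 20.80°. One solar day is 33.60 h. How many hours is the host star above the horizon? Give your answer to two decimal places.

17.28 h

Solar longitude: λ_s = 360° × (45 − 29)/156.20 = 36.876°.
sin δ = sin 20.80° × sin 36.876° = 0.21309, so δ = +12.304°.
cos H₀ = −tan φ · tan δ = −tan(+11.6°) × tan(+12.304°) = -0.0448, so H₀ = 1.6156 rad = 92.57°.
Daylight = 2H₀/(2π) × 33.60 h = (1.6156/π) × 33.60 = 17.28 h.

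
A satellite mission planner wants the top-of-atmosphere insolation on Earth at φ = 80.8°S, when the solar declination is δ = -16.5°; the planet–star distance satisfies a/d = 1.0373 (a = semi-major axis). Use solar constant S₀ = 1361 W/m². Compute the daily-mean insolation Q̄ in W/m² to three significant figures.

cos H₀ = −tan(-80.8°) tan(-16.500°) = -1.8289 ≤ −1 ⇒ polar day, H₀ = π.
Bracket: H₀ sin φ sin δ + cos φ cos δ sin H₀ = 3.1416×-0.98714×-0.28402 + 0.15988×0.95882×0.00000 = 0.880803 + 0.000000 = 0.880803.
Inverse-square distance factor (a/d)² = 1.0373² = 1.075991.
Q̄ = (S₀/π) × 1.075991 × [bracket] = (1361/π) × 1.075991 × 0.880803 = 410.6 W/m².

Q̄ ≈ 411 W/m²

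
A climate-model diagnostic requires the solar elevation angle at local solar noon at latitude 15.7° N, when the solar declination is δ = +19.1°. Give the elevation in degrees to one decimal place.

86.6°

At local noon the hour angle is zero, so the zenith angle equals |φ − δ| = |+15.7° − (+19.100°)| = 3.400°.
Elevation = 90° − 3.400° = 86.6°.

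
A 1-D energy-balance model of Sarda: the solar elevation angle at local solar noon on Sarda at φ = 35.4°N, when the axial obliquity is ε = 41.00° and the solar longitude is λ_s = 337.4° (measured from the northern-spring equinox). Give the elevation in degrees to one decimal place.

Solar declination: sin δ = sin ε · sin λ_s = sin 41.00° × sin 337.4° = -0.25212, so δ = -14.603°.
At local noon the hour angle is zero, so the zenith angle equals |φ − δ| = |+35.4° − (-14.603°)| = 50.003°.
Elevation = 90° − 50.003° = 40.0°.

40.0°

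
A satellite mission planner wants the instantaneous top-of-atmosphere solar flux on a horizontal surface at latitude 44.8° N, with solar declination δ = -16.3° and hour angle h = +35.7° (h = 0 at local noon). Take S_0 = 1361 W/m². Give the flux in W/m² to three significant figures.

cos θ_z = sin ϕ sin δ + cos ϕ cos δ cos h = -0.197767 + 0.553069 = 0.355302.
Flux = S_0 · cos θ_z = 1361 × 0.355302 = 483.6 W/m².

484 W/m²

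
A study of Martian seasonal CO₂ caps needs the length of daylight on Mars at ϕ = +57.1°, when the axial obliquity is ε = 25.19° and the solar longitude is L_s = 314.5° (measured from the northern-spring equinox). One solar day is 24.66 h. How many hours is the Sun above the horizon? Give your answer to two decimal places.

Solar declination: sin δ = sin ε · sin L_s = sin 25.19° × sin 314.5° = -0.30357, so δ = -17.672°.
cos h₀ = −tan ϕ · tan δ = −tan(+57.1°) × tan(-17.672°) = 0.4925, so h₀ = 1.0558 rad = 60.50°.
Daylight = 2h₀/(2π) × 24.66 h = (1.0558/π) × 24.66 = 8.29 h.

8.29 h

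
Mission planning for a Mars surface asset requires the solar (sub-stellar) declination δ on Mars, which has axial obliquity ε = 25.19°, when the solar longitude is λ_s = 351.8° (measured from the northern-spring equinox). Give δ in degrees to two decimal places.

sin δ = sin ε · sin λ_s = sin 25.19° × sin 351.8° = -0.060706.
δ = arcsin(-0.060706) = -3.48°.

δ = -3.48°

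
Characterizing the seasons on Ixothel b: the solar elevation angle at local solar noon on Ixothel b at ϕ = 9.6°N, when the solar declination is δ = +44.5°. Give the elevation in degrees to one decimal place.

55.1°

At local noon the hour angle is zero, so the zenith angle equals |ϕ − δ| = |+9.6° − (+44.500°)| = 34.900°.
Elevation = 90° − 34.900° = 55.1°.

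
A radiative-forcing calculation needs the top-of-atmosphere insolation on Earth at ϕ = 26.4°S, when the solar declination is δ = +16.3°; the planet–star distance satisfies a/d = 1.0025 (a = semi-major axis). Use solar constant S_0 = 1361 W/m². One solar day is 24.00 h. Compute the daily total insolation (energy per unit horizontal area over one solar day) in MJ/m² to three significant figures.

25.3 MJ/m²

cos h₀ = −tan(-26.4°) tan(+16.300°) = 0.1452, h₀ = 1.4251 rad.
Bracket: h₀ sin ϕ sin δ + cos ϕ cos δ sin h₀ = 1.4251×-0.44464×0.28067 + 0.89571×0.95981×0.98941 = -0.177848 + 0.850607 = 0.672759.
Inverse-square distance factor (a/d)² = 1.0025² = 1.005006.
Q̄ = (S_0/π) × 1.005006 × [bracket] = (1361/π) × 1.005006 × 0.672759 = 292.91 W/m².
Daily total = Q̄ × 24.00 h × 3600 s/h = 292.91 × 24.00 × 3600 / 10⁶ = 25.31 MJ/m².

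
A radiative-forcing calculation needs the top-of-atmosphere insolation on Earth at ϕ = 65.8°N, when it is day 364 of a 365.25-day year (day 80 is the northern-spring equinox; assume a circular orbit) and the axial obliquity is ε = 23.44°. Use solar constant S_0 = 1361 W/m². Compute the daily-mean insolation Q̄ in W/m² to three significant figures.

Solar longitude: L_s = 360° × (364 − 80)/365.25 = 279.918°.
sin δ = sin 23.44° × sin 279.918° = -0.39184, so δ = -23.069°.
cos h₀ = −tan(+65.8°) tan(-23.069°) = 0.9477, h₀ = 0.3249 rad.
Bracket: h₀ sin ϕ sin δ + cos ϕ cos δ sin h₀ = 0.3249×0.91212×-0.39184 + 0.40992×0.92003×0.31923 = -0.116121 + 0.120394 = 0.004273.
Q̄ = (S_0/π) × [bracket] = (1361/π) × 0.004273 = 1.851 W/m².

Q̄ ≈ 1.85 W/m²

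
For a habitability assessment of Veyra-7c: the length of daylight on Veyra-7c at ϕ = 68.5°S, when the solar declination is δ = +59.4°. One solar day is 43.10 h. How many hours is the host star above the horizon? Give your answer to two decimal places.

0.00 h

cos h₀ = −tan ϕ · tan δ = 4.2926 ≥ 1, so the host star never rises (polar night) and h₀ = 0.
Daylight = 2h₀/(2π) × 43.10 h = (0.0000/π) × 43.10 = 0.00 h.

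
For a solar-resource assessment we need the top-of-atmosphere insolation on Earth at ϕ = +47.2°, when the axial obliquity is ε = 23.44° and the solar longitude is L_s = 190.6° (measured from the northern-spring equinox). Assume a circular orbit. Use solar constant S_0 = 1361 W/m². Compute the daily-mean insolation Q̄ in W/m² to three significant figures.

Solar declination: sin δ = sin ε · sin L_s = sin 23.44° × sin 190.6° = -0.07317, so δ = -4.196°.
cos h₀ = −tan(+47.2°) tan(-4.196°) = 0.0792, h₀ = 1.4915 rad.
Bracket: h₀ sin ϕ sin δ + cos ϕ cos δ sin h₀ = 1.4915×0.73373×-0.07317 + 0.67944×0.99732×0.99686 = -0.080074 + 0.675491 = 0.595417.
Q̄ = (S_0/π) × [bracket] = (1361/π) × 0.595417 = 257.9 W/m².

Q̄ ≈ 258 W/m²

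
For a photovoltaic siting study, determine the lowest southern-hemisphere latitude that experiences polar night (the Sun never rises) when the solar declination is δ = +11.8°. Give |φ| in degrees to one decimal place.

Polar night requires cos H₀ = −tan φ tan δ ≥ 1, i.e. tan φ tan δ ≤ −1.
The boundary is |tan φ| · |tan δ| = 1, so |φ| = 90° − |δ| = 90° − 11.8° = 78.2° in the southern hemisphere.

|φ| = 78.2°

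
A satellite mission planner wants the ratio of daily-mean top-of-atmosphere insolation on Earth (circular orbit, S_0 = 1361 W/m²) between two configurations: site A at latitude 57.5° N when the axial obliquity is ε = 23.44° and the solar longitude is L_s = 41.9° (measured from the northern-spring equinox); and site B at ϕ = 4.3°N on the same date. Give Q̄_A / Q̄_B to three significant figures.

— Configuration A (ϕ=+57.5°):
Solar declination: sin δ = sin ε · sin L_s = sin 23.44° × sin 41.9° = 0.26566, so δ = +15.406°.
cos h₀ = −tan(+57.5°) tan(+15.406°) = -0.4325, h₀ = 2.0181 rad.
Bracket: h₀ sin ϕ sin δ + cos ϕ cos δ sin h₀ = 2.0181×0.84339×0.26566 + 0.53730×0.96407×0.90162 = 0.452165 + 0.467034 = 0.919199.
Q̄ = (S_0/π) × [bracket] = (1361/π) × 0.919199 = 398.22 W/m².
— Configuration B (ϕ=+4.3°):
cos h₀ = −tan(+4.3°) tan(+15.406°) = -0.0207, h₀ = 1.5915 rad.
Bracket: h₀ sin ϕ sin δ + cos ϕ cos δ sin h₀ = 1.5915×0.07498×0.26566 + 0.99719×0.96407×0.99979 = 0.031701 + 0.961159 = 0.992860.
Q̄ = (S_0/π) × [bracket] = (1361/π) × 0.992860 = 430.13 W/m².
Ratio Q̄_A / Q̄_B = 398.22 / 430.13 = 0.9258.

Q̄_A / Q̄_B ≈ 0.926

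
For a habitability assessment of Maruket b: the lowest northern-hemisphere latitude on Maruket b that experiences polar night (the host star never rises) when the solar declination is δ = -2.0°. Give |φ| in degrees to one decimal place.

|φ| = 88.0°

Polar night requires cos H₀ = −tan φ tan δ ≥ 1, i.e. tan φ tan δ ≤ −1.
The boundary is |tan φ| · |tan δ| = 1, so |φ| = 90° − |δ| = 90° − 2.0° = 88.0° in the northern hemisphere.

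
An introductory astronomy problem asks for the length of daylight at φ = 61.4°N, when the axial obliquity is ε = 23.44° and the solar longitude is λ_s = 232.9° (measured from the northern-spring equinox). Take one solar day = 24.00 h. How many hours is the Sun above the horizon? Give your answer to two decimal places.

6.95 h

Solar declination: sin δ = sin ε · sin λ_s = sin 23.44° × sin 232.9° = -0.31727, so δ = -18.498°.
cos H₀ = −tan φ · tan δ = −tan(+61.4°) × tan(-18.498°) = 0.6136, so H₀ = 0.9102 rad = 52.15°.
Daylight = 2H₀/(2π) × 24.00 h = (0.9102/π) × 24.00 = 6.95 h.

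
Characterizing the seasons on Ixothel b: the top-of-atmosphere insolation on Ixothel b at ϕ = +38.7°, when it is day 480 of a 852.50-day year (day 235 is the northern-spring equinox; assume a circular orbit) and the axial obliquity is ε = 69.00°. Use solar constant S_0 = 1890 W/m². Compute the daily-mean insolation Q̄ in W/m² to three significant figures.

Q̄ ≈ 1.07e+03 W/m²

Solar longitude: L_s = 360° × (480 − 235)/852.50 = 103.460°.
sin δ = sin 69.00° × sin 103.460° = 0.90794, so δ = +65.222°.
cos h₀ = −tan(+38.7°) tan(+65.222°) = -1.7356 ≤ −1 ⇒ polar day, h₀ = π.
Bracket: h₀ sin ϕ sin δ + cos ϕ cos δ sin h₀ = 3.1416×0.62524×0.90794 + 0.78043×0.41911×0.00000 = 1.783425 + 0.000000 = 1.783425.
Q̄ = (S_0/π) × [bracket] = (1890/π) × 1.783425 = 1073 W/m².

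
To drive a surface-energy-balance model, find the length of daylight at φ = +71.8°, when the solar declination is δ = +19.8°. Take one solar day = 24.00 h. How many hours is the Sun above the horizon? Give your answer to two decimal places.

24.00 h

Sunrise equation: cos H₀ = −tan φ · tan δ = -1.0950 ≤ −1, so the Sun never sets (polar day) and H₀ = π.
Daylight = 2H₀/(2π) × 24.00 h = (3.1416/π) × 24.00 = 24.00 h.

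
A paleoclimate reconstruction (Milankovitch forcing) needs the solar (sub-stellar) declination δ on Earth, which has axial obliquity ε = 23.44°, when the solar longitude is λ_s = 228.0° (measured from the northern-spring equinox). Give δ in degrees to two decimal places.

sin δ = sin ε · sin λ_s = sin 23.44° × sin 228.0° = -0.295614.
δ = arcsin(-0.295614) = -17.19°.

δ = -17.19°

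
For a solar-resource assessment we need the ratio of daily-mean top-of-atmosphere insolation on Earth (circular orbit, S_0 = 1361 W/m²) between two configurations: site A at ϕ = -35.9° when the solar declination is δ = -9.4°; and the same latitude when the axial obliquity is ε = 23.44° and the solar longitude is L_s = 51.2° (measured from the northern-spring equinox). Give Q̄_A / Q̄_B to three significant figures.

Q̄_A / Q̄_B ≈ 1.89

— Configuration A (ϕ=-35.9°):
cos h₀ = −tan(-35.9°) tan(-9.400°) = -0.1198, h₀ = 1.6909 rad.
Bracket: h₀ sin ϕ sin δ + cos ϕ cos δ sin h₀ = 1.6909×-0.58637×-0.16333 + 0.81004×0.98657×0.99279 = 0.161941 + 0.793399 = 0.955340.
Q̄ = (S_0/π) × [bracket] = (1361/π) × 0.955340 = 413.87 W/m².
— Configuration B (ϕ=-35.9°):
Solar declination: sin δ = sin ε · sin L_s = sin 23.44° × sin 51.2° = 0.31001, so δ = +18.060°.
cos h₀ = −tan(-35.9°) tan(+18.060°) = 0.2360, h₀ = 1.3325 rad.
Bracket: h₀ sin ϕ sin δ + cos ϕ cos δ sin h₀ = 1.3325×-0.58637×0.31001 + 0.81004×0.95073×0.97174 = -0.242223 + 0.748365 = 0.506142.
Q̄ = (S_0/π) × [bracket] = (1361/π) × 0.506142 = 219.27 W/m².
Ratio Q̄_A / Q̄_B = 413.87 / 219.27 = 1.887.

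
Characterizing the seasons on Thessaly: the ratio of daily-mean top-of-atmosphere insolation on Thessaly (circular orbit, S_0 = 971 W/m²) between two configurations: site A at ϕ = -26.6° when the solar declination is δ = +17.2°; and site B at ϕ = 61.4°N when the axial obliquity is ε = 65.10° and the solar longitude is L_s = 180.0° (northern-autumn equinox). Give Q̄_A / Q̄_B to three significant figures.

— Configuration A (ϕ=-26.6°):
cos h₀ = −tan(-26.6°) tan(+17.200°) = 0.1550, h₀ = 1.4152 rad.
Bracket: h₀ sin ϕ sin δ + cos ϕ cos δ sin h₀ = 1.4152×-0.44776×0.29571 + 0.89415×0.95528×0.98791 = -0.187383 + 0.843837 = 0.656454.
Q̄ = (S_0/π) × [bracket] = (971/π) × 0.656454 = 202.90 W/m².
— Configuration B (ϕ=+61.4°):
Solar declination: sin δ = sin ε · sin L_s = sin 65.10° × sin 180.0° = 0.00000, so δ = +0.000°.
cos h₀ = −tan(+61.4°) tan(+0.000°) = -0.0000, h₀ = 1.5708 rad.
Bracket: h₀ sin ϕ sin δ + cos ϕ cos δ sin h₀ = 1.5708×0.87798×0.00000 + 0.47869×1.00000×1.00000 = 0.000000 + 0.478690 = 0.478690.
Q̄ = (S_0/π) × [bracket] = (971/π) × 0.478690 = 147.95 W/m².
Ratio Q̄_A / Q̄_B = 202.90 / 147.95 = 1.371.

Q̄_A / Q̄_B ≈ 1.37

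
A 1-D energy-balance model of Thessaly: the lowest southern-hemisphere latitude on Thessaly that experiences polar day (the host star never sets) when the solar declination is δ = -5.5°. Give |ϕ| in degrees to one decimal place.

|ϕ| = 84.5°

Polar day requires cos h₀ = −tan ϕ tan δ ≤ −1, i.e. tan ϕ tan δ ≥ 1.
The boundary is |tan ϕ| · |tan δ| = 1, so |ϕ| = 90° − |δ| = 90° − 5.5° = 84.5° in the southern hemisphere.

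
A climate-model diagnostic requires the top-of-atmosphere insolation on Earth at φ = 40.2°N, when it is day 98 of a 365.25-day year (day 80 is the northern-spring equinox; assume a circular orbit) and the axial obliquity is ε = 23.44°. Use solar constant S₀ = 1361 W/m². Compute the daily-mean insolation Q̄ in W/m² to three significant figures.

Q̄ ≈ 383 W/m²

Solar longitude: λ_s = 360° × (98 − 80)/365.25 = 17.741°.
sin δ = sin 23.44° × sin 17.741° = 0.12121, so δ = +6.962°.
cos H₀ = −tan(+40.2°) tan(+6.962°) = -0.1032, H₀ = 1.6742 rad.
Bracket: H₀ sin φ sin δ + cos φ cos δ sin H₀ = 1.6742×0.64546×0.12121 + 0.76380×0.99263×0.99466 = 0.130983 + 0.754122 = 0.885105.
Q̄ = (S₀/π) × [bracket] = (1361/π) × 0.885105 = 383.4 W/m².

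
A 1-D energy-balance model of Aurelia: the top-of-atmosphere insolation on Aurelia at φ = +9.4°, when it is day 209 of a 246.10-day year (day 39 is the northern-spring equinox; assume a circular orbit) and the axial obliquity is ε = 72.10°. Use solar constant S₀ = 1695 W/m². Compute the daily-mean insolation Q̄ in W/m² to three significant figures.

Solar longitude: λ_s = 360° × (209 − 39)/246.10 = 248.679°.
sin δ = sin 72.10° × sin 248.679° = -0.88647, so δ = -62.433°.
cos H₀ = −tan(+9.4°) tan(-62.433°) = 0.3171, H₀ = 1.2481 rad.
Bracket: H₀ sin φ sin δ + cos φ cos δ sin H₀ = 1.2481×0.16333×-0.88647 + 0.98657×0.46279×0.94839 = -0.180709 + 0.433011 = 0.252302.
Q̄ = (S₀/π) × [bracket] = (1695/π) × 0.252302 = 136.1 W/m².

Q̄ ≈ 136 W/m²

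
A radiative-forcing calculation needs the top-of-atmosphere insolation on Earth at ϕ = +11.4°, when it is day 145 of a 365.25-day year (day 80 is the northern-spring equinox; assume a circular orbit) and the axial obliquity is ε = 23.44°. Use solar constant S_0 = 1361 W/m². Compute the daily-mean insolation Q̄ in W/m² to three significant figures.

Solar longitude: L_s = 360° × (145 − 80)/365.25 = 64.066°.
sin δ = sin 23.44° × sin 64.066° = 0.35773, so δ = +20.961°.
cos h₀ = −tan(+11.4°) tan(+20.961°) = -0.0772, h₀ = 1.6481 rad.
Bracket: h₀ sin ϕ sin δ + cos ϕ cos δ sin h₀ = 1.6481×0.19766×0.35773 + 0.98027×0.93383×0.99701 = 0.116535 + 0.912668 = 1.029203.
Q̄ = (S_0/π) × [bracket] = (1361/π) × 1.029203 = 445.9 W/m².

Q̄ ≈ 446 W/m²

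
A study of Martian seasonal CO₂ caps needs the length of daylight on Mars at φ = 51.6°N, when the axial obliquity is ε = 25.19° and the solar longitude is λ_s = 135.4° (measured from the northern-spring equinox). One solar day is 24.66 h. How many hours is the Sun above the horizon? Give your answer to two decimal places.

Solar declination: sin δ = sin ε · sin λ_s = sin 25.19° × sin 135.4° = 0.29885, so δ = +17.389°.
cos H₀ = −tan φ · tan δ = −tan(+51.6°) × tan(+17.389°) = -0.3951, so H₀ = 1.9770 rad = 113.27°.
Daylight = 2H₀/(2π) × 24.66 h = (1.9770/π) × 24.66 = 15.52 h.

15.52 h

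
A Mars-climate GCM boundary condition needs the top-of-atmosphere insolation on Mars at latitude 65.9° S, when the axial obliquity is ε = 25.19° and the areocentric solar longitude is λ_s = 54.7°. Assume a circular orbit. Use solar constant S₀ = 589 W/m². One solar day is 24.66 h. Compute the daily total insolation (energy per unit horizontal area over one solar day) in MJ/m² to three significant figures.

sin δ = sin 25.19° × sin 54.7° = 0.34737, so δ = +20.326°.
cos H₀ = −tan(-65.9°) tan(+20.326°) = 0.8281, H₀ = 0.5951 rad.
Bracket: H₀ sin φ sin δ + cos φ cos δ sin H₀ = 0.5951×-0.91283×0.34737 + 0.40833×0.93773×0.56056 = -0.188700 + 0.214640 = 0.025940.
Q̄ = (S₀/π) × [bracket] = (589/π) × 0.025940 = 4.8633 W/m².
Daily total = Q̄ × 24.66 h × 3600 s/h = 4.8633 × 24.66 × 3600 / 10⁶ = 0.4317 MJ/m².

0.432 MJ/m²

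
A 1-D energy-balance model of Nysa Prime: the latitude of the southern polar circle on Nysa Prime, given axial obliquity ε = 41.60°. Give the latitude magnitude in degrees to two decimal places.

The polar circle is the lowest latitude that experiences at least one full rotation of continuous darkness at the northern-summer solstice; it lies at |φ| = 90° − ε = 90° − 41.60° = 48.40°.

48.40°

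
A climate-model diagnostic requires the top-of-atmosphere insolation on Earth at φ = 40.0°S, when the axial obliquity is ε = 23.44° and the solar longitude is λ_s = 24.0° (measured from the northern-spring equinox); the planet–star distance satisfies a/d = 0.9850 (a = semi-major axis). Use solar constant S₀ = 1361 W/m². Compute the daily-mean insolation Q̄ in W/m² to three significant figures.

Solar declination: sin δ = sin ε · sin λ_s = sin 23.44° × sin 24.0° = 0.16180, so δ = +9.311°.
cos H₀ = −tan(-40.0°) tan(+9.311°) = 0.1376, H₀ = 1.4328 rad.
Bracket: H₀ sin φ sin δ + cos φ cos δ sin H₀ = 1.4328×-0.64279×0.16180 + 0.76604×0.98682×0.99049 = -0.149016 + 0.748755 = 0.599739.
Inverse-square distance factor (a/d)² = 0.9850² = 0.970225.
Q̄ = (S₀/π) × 0.970225 × [bracket] = (1361/π) × 0.970225 × 0.599739 = 252.1 W/m².

Q̄ ≈ 252 W/m²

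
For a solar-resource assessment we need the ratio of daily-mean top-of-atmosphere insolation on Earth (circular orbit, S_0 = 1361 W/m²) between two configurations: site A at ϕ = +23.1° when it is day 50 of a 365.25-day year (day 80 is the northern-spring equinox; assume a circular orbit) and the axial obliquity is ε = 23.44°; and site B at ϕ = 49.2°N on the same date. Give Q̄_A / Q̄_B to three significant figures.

— Configuration A (ϕ=+23.1°):
Solar longitude: L_s = 360° × (50 − 80)/365.25 = -29.569°, i.e. -29.569° + 360° = 330.431°.
sin δ = sin 23.44° × sin 330.431° = -0.19630, so δ = -11.320°.
cos h₀ = −tan(+23.1°) tan(-11.320°) = 0.0854, h₀ = 1.4853 rad.
Bracket: h₀ sin ϕ sin δ + cos ϕ cos δ sin h₀ = 1.4853×0.39234×-0.19630 + 0.91982×0.98054×0.99635 = -0.114392 + 0.898628 = 0.784236.
Q̄ = (S_0/π) × [bracket] = (1361/π) × 0.784236 = 339.75 W/m².
— Configuration B (ϕ=+49.2°):
cos h₀ = −tan(+49.2°) tan(-11.320°) = 0.2319, h₀ = 1.3367 rad.
Bracket: h₀ sin ϕ sin δ + cos ϕ cos δ sin h₀ = 1.3367×0.75700×-0.19630 + 0.65342×0.98054×0.97273 = -0.198632 + 0.623232 = 0.424600.
Q̄ = (S_0/π) × [bracket] = (1361/π) × 0.424600 = 183.95 W/m².
Ratio Q̄_A / Q̄_B = 339.75 / 183.95 = 1.847.

Q̄_A / Q̄_B ≈ 1.85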